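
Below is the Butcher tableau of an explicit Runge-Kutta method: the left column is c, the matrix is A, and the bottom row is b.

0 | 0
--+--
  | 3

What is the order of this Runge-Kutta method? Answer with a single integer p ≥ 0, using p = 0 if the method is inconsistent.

b = (3)
c = (0)
Σ b_i: 3·1 = 3 ≠ 1 ⇒ order 0.

0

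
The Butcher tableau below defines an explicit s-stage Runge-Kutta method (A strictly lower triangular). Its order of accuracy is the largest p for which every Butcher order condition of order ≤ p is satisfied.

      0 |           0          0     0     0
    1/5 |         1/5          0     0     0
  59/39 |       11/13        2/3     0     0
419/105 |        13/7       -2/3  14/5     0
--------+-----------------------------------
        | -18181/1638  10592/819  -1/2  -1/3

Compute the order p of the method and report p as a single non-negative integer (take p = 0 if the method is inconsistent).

2

b = (-18181/1638, 10592/819, -1/2, -1/3)
c = (0, 1/5, 59/39, 419/105)
Ac = (0, 0, 2/15, 160/39)
Σ b_i: (-18181/1638)·1 + 10592/819·1 + (-1/2)·1 + (-1/3)·1 = 1 ✓
b·c: 10592/819·1/5 + (-1/2)·59/39 + (-1/3)·419/105 = 1/2 ✓
b·c²: 10592/819·1/25 + (-1/2)·3481/1521 + (-1/3)·175561/11025 = -66349061/11179350 ≠ 1/3 ⇒ order 2.
b·Ac: (-1/2)·2/15 + (-1/3)·160/39 = -839/585 ≠ 1/6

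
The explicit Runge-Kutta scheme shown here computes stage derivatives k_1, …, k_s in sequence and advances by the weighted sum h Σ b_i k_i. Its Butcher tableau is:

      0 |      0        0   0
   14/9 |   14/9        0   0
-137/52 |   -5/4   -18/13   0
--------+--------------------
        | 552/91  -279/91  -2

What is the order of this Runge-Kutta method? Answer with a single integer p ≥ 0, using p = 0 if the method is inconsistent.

b = (552/91, -279/91, -2)
c = (0, 14/9, -137/52)
Ac = (0, 0, -28/13)
Σ b_i: 552/91·1 + (-279/91)·1 + (-2)·1 = 1 ✓
b·c: (-279/91)·14/9 + (-2)·(-137/52) = 1/2 ✓
b·c²: (-279/91)·196/81 + (-2)·18769/2704 = -259193/12168 ≠ 1/3 ⇒ order 2.
b·Ac: (-2)·(-28/13) = 56/13 ≠ 1/6

2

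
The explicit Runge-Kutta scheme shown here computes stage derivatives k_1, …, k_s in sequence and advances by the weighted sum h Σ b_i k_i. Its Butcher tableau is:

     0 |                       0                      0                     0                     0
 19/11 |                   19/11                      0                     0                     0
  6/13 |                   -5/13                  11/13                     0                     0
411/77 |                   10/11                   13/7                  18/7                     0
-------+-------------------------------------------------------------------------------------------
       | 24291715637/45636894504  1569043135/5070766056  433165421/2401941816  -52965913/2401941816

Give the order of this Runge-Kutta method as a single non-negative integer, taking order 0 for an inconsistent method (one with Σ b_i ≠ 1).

3

b = (24291715637/45636894504, 1569043135/5070766056, 433165421/2401941816, -52965913/2401941816)
c = (0, 19/11, 6/13, 411/77)
Ac = (0, 0, 19/13, 4399/1001)
Σ b_i: 24291715637/45636894504·1 + 1569043135/5070766056·1 + 433165421/2401941816·1 + (-52965913/2401941816)·1 = 1 ✓
b·c: 1569043135/5070766056·19/11 + 433165421/2401941816·6/13 + (-52965913/2401941816)·411/77 = 1/2 ✓
b·c²: 1569043135/5070766056·361/121 + 433165421/2401941816·36/169 + (-52965913/2401941816)·168921/5929 = 1/3 ✓
b·Ac: 433165421/2401941816·19/13 + (-52965913/2401941816)·4399/1001 = 1/6 ✓
b·c³: 1569043135/5070766056·6859/1331 + 433165421/2401941816·216/2197 + (-52965913/2401941816)·69426531/456533 = -2558253891251/1469321185332 ≠ 1/4 ⇒ order 3.
b·(c∘Ac): 433165421/2401941816·114/169 + (-52965913/2401941816)·1807989/77077 = -3484150055/8807119992 ≠ 1/8
b·Ac²: 433165421/2401941816·361/143 + (-52965913/2401941816)·871525/143143 = 1531357148/4770523329 ≠ 1/12
b·A²c: (-52965913/2401941816)·342/91 = -11058817/133441212 ≠ 1/24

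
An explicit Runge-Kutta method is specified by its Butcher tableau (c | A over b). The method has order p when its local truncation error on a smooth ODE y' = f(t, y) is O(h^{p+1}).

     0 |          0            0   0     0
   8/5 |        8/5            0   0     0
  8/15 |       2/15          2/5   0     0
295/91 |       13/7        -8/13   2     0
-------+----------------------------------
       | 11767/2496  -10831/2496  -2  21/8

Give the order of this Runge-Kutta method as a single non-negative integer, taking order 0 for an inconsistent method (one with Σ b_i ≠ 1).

b = (11767/2496, -10831/2496, -2, 21/8)
c = (0, 8/5, 8/15, 295/91)
Ac = (0, 0, 16/25, 16/195)
Σ b_i: 11767/2496·1 + (-10831/2496)·1 + (-2)·1 + 21/8·1 = 1 ✓
b·c: (-10831/2496)·8/5 + (-2)·8/15 + 21/8·295/91 = 1/2 ✓
b·c²: (-10831/2496)·64/25 + (-2)·64/225 + 21/8·87025/8281 = 33875579/2129400 ≠ 1/3 ⇒ order 2.
b·Ac: (-2)·16/25 + 21/8·16/195 = -346/325 ≠ 1/6

2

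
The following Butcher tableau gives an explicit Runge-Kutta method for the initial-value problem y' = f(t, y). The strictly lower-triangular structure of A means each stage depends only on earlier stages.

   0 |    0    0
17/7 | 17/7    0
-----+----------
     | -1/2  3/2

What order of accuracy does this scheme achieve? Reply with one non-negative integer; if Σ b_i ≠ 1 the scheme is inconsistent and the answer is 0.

b = (-1/2, 3/2)
c = (0, 17/7)
Σ b_i: (-1/2)·1 + 3/2·1 = 1 ✓
b·c: 3/2·17/7 = 51/14 ≠ 1/2 ⇒ order 1.

1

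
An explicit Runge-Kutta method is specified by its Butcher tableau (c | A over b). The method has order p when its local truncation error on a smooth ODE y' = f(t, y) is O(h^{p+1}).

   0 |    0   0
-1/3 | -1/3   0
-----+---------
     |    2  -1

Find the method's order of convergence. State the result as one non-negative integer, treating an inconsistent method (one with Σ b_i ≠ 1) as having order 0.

1

b = (2, -1)
c = (0, -1/3)
Σ b_i: 2·1 + (-1)·1 = 1 ✓
b·c: (-1)·(-1/3) = 1/3 ≠ 1/2 ⇒ order 1.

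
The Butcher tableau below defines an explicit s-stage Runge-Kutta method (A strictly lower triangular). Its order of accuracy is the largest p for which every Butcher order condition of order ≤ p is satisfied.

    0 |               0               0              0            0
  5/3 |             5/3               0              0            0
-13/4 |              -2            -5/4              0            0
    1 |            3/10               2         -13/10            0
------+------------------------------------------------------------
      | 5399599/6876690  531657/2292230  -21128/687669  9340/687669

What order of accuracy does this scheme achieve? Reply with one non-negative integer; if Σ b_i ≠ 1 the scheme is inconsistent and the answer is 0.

b = (5399599/6876690, 531657/2292230, -21128/687669, 9340/687669)
c = (0, 5/3, -13/4, 1)
Ac = (0, 0, -25/12, 907/120)
Σ b_i: 5399599/6876690·1 + 531657/2292230·1 + (-21128/687669)·1 + 9340/687669·1 = 1 ✓
b·c: 531657/2292230·5/3 + (-21128/687669)·(-13/4) + 9340/687669·1 = 1/2 ✓
b·c²: 531657/2292230·25/9 + (-21128/687669)·169/16 + 9340/687669·1 = 1/3 ✓
b·Ac: (-21128/687669)·(-25/12) + 9340/687669·907/120 = 1/6 ✓
b·c³: 531657/2292230·125/27 + (-21128/687669)·(-2197/64) + 9340/687669·1 = 3928099/1833784 ≠ 1/4 ⇒ order 3.
b·(c∘Ac): (-21128/687669)·325/48 + 9340/687669·907/120 = -217378/2063007 ≠ 1/8
b·Ac²: (-21128/687669)·(-125/36) + 9340/687669·(-11773/1440) = -23999/5501352 ≠ 1/12
b·A²c: 9340/687669·65/24 = 151775/4126014 ≠ 1/24

3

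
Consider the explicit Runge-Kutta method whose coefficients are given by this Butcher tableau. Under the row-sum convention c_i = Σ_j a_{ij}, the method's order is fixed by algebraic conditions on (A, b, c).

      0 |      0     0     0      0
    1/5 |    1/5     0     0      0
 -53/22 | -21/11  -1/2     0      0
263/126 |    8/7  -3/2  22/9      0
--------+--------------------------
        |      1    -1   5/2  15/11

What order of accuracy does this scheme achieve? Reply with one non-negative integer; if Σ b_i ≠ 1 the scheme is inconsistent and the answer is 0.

0

b = (1, -1, 5/2, 15/11)
c = (0, 1/5, -53/22, 263/126)
Ac = (0, 0, -1/10, -557/90)
Σ b_i: 1·1 + (-1)·1 + 5/2·1 + 15/11·1 = 85/22 ≠ 1 ⇒ order 0.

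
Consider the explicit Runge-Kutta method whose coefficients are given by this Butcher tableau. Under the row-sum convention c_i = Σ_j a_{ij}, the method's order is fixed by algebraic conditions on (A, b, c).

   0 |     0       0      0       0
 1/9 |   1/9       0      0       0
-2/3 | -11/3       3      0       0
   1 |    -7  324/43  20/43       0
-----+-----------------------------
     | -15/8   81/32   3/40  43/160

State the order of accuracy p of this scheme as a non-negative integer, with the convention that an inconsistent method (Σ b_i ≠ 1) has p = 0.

4

b = (-15/8, 81/32, 3/40, 43/160)
c = (0, 1/9, -2/3, 1)
Ac = (0, 0, 1/3, 68/129)
Σ b_i: (-15/8)·1 + 81/32·1 + 3/40·1 + 43/160·1 = 1 ✓
b·c: 81/32·1/9 + 3/40·(-2/3) + 43/160·1 = 1/2 ✓
b·c²: 81/32·1/81 + 3/40·4/9 + 43/160·1 = 1/3 ✓
b·Ac: 3/40·1/3 + 43/160·68/129 = 1/6 ✓
b·c³: 81/32·1/729 + 3/40·(-8/27) + 43/160·1 = 1/4 ✓
b·(c∘Ac): 3/40·(-2/9) + 43/160·68/129 = 1/8 ✓
b·Ac²: 3/40·1/27 + 43/160·116/387 = 1/12 ✓
b·A²c: 43/160·20/129 = 1/24 ✓; 4 stages ⇒ order 4.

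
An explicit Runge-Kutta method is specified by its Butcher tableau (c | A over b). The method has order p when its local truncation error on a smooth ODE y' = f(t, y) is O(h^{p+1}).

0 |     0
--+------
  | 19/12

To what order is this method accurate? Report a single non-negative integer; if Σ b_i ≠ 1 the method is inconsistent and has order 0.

b = (19/12)
c = (0)
Σ b_i: 19/12·1 = 19/12 ≠ 1 ⇒ order 0.

0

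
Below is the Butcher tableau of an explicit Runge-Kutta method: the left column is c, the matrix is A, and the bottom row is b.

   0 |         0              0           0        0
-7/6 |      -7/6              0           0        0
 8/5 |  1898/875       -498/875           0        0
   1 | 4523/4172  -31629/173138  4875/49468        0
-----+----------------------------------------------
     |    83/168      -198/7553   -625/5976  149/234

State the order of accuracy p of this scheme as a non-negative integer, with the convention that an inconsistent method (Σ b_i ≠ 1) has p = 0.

b = (83/168, -198/7553, -625/5976, 149/234)
c = (0, -7/6, 8/5, 1)
Ac = (0, 0, 83/125, 221/596)
Σ b_i: 83/168·1 + (-198/7553)·1 + (-625/5976)·1 + 149/234·1 = 1 ✓
b·c: (-198/7553)·(-7/6) + (-625/5976)·8/5 + 149/234·1 = 1/2 ✓
b·c²: (-198/7553)·49/36 + (-625/5976)·64/25 + 149/234·1 = 1/3 ✓
b·Ac: (-625/5976)·83/125 + 149/234·221/596 = 1/6 ✓
b·c³: (-198/7553)·(-343/216) + (-625/5976)·512/125 + 149/234·1 = 1/4 ✓
b·(c∘Ac): (-625/5976)·664/625 + 149/234·221/596 = 1/8 ✓
b·Ac²: (-625/5976)·(-581/750) + 149/234·13/3576 = 1/12 ✓
b·A²c: 149/234·39/596 = 1/24 ✓; 4 stages ⇒ order 4.

4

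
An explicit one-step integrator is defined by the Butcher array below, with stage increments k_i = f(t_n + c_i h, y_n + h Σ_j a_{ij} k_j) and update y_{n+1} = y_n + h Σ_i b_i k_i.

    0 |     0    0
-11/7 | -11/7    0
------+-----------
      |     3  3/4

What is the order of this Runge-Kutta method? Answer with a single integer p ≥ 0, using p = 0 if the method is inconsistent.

0

b = (3, 3/4)
c = (0, -11/7)
Σ b_i: 3·1 + 3/4·1 = 15/4 ≠ 1 ⇒ order 0.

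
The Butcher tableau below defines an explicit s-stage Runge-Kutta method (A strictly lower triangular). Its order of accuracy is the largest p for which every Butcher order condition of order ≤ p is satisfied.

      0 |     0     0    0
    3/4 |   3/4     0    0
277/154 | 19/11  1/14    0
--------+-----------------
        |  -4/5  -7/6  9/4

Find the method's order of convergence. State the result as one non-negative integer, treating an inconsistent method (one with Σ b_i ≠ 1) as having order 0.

0

b = (-4/5, -7/6, 9/4)
c = (0, 3/4, 277/154)
Ac = (0, 0, 3/56)
Σ b_i: (-4/5)·1 + (-7/6)·1 + 9/4·1 = 17/60 ≠ 1 ⇒ order 0.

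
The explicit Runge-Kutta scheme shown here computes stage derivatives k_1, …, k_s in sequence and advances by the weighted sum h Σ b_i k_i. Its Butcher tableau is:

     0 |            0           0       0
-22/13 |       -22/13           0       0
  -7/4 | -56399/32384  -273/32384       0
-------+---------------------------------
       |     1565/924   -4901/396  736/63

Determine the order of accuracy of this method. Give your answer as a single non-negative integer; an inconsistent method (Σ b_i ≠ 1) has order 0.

3

b = (1565/924, -4901/396, 736/63)
c = (0, -22/13, -7/4)
Ac = (0, 0, 21/1472)
Σ b_i: 1565/924·1 + (-4901/396)·1 + 736/63·1 = 1 ✓
b·c: (-4901/396)·(-22/13) + 736/63·(-7/4) = 1/2 ✓
b·c²: (-4901/396)·484/169 + 736/63·49/16 = 1/3 ✓
b·Ac: 736/63·21/1472 = 1/6 ✓; 3 stages ⇒ order 3.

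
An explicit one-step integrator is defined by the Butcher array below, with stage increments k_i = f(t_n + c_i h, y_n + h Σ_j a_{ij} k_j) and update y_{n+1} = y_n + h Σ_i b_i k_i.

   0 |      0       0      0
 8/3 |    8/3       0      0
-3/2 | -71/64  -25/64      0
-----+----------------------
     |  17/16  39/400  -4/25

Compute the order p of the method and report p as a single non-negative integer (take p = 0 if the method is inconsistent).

3

b = (17/16, 39/400, -4/25)
c = (0, 8/3, -3/2)
Ac = (0, 0, -25/24)
Σ b_i: 17/16·1 + 39/400·1 + (-4/25)·1 = 1 ✓
b·c: 39/400·8/3 + (-4/25)·(-3/2) = 1/2 ✓
b·c²: 39/400·64/9 + (-4/25)·9/4 = 1/3 ✓
b·Ac: (-4/25)·(-25/24) = 1/6 ✓; 3 stages ⇒ order 3.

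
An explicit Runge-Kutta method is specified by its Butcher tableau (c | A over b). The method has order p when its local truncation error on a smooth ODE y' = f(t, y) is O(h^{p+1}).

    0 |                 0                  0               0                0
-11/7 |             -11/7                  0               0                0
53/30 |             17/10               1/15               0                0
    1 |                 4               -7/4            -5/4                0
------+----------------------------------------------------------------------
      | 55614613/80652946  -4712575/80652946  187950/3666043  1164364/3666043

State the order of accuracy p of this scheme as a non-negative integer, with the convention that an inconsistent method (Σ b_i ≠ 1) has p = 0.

b = (55614613/80652946, -4712575/80652946, 187950/3666043, 1164364/3666043)
c = (0, -11/7, 53/30, 1)
Ac = (0, 0, -11/105, 13/24)
Σ b_i: 55614613/80652946·1 + (-4712575/80652946)·1 + 187950/3666043·1 + 1164364/3666043·1 = 1 ✓
b·c: (-4712575/80652946)·(-11/7) + 187950/3666043·53/30 + 1164364/3666043·1 = 1/2 ✓
b·c²: (-4712575/80652946)·121/49 + 187950/3666043·2809/900 + 1164364/3666043·1 = 1/3 ✓
b·Ac: 187950/3666043·(-11/105) + 1164364/3666043·13/24 = 1/6 ✓
b·c³: (-4712575/80652946)·(-1331/343) + 187950/3666043·148877/27000 + 1164364/3666043·1 = 3820244557/4619214180 ≠ 1/4 ⇒ order 3.
b·(c∘Ac): 187950/3666043·(-583/3150) + 1164364/3666043·13/24 = 1191823/7332086 ≠ 1/8
b·Ac²: 187950/3666043·121/735 + 1164364/3666043·(-41443/5040) = -12024698113/4619214180 ≠ 1/12
b·A²c: 1164364/3666043·11/84 = 3202001/76986903 ≠ 1/24

3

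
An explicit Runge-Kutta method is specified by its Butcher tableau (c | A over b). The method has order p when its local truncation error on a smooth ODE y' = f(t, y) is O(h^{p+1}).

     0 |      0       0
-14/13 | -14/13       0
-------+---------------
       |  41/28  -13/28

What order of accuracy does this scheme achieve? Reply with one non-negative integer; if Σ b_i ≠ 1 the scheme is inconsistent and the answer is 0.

b = (41/28, -13/28)
c = (0, -14/13)
Σ b_i: 41/28·1 + (-13/28)·1 = 1 ✓
b·c: (-13/28)·(-14/13) = 1/2 ✓; 2 stages ⇒ order 2.

2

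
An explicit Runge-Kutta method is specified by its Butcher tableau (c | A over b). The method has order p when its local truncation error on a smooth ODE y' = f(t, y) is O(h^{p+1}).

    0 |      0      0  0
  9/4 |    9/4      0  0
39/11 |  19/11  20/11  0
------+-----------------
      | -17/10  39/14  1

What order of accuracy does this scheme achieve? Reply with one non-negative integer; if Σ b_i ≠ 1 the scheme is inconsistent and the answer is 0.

b = (-17/10, 39/14, 1)
c = (0, 9/4, 39/11)
Ac = (0, 0, 45/11)
Σ b_i: (-17/10)·1 + 39/14·1 + 1·1 = 73/35 ≠ 1 ⇒ order 0.

0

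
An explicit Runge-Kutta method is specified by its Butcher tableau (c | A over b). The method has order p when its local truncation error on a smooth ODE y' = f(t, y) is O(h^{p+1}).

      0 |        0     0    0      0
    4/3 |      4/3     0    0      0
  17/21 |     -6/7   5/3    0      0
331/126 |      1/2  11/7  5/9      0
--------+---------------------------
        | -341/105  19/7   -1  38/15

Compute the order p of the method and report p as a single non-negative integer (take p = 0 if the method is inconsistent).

b = (-341/105, 19/7, -1, 38/15)
c = (0, 4/3, 17/21, 331/126)
Ac = (0, 0, 20/9, 481/189)
Σ b_i: (-341/105)·1 + 19/7·1 + (-1)·1 + 38/15·1 = 1 ✓
b·c: 19/7·4/3 + (-1)·17/21 + 38/15·331/126 = 8944/945 ≠ 1/2 ⇒ order 1.

1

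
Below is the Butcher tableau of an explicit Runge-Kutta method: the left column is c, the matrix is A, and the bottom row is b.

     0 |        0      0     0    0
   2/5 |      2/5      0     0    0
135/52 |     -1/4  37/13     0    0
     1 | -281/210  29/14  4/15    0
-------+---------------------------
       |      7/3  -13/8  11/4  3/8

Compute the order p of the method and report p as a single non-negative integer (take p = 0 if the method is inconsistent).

0

b = (7/3, -13/8, 11/4, 3/8)
c = (0, 2/5, 135/52, 1)
Ac = (0, 0, 74/65, 692/455)
Σ b_i: 7/3·1 + (-13/8)·1 + 11/4·1 + 3/8·1 = 23/6 ≠ 1 ⇒ order 0.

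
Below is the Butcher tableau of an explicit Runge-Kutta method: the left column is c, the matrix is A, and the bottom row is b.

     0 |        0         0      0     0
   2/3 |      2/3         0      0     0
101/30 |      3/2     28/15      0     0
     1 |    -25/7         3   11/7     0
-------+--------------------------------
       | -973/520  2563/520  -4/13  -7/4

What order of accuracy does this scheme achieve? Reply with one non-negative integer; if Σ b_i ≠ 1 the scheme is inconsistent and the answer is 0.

b = (-973/520, 2563/520, -4/13, -7/4)
c = (0, 2/3, 101/30, 1)
Ac = (0, 0, 56/45, 1531/210)
Σ b_i: (-973/520)·1 + 2563/520·1 + (-4/13)·1 + (-7/4)·1 = 1 ✓
b·c: 2563/520·2/3 + (-4/13)·101/30 + (-7/4)·1 = 1/2 ✓
b·c²: 2563/520·4/9 + (-4/13)·10201/900 + (-7/4)·1 = -3961/1300 ≠ 1/3 ⇒ order 2.
b·Ac: (-4/13)·56/45 + (-7/4)·1531/210 = -61501/4680 ≠ 1/6

2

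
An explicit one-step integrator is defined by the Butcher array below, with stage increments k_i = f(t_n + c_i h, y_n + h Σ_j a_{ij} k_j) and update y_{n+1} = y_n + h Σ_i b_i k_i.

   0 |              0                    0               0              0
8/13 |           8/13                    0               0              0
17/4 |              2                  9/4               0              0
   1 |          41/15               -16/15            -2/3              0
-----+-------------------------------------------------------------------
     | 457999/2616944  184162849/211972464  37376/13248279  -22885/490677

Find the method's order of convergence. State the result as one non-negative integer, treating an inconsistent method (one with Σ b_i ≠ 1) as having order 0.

b = (457999/2616944, 184162849/211972464, 37376/13248279, -22885/490677)
c = (0, 8/13, 17/4, 1)
Ac = (0, 0, 18/13, -1361/390)
Σ b_i: 457999/2616944·1 + 184162849/211972464·1 + 37376/13248279·1 + (-22885/490677)·1 = 1 ✓
b·c: 184162849/211972464·8/13 + 37376/13248279·17/4 + (-22885/490677)·1 = 1/2 ✓
b·c²: 184162849/211972464·64/169 + 37376/13248279·289/16 + (-22885/490677)·1 = 1/3 ✓
b·Ac: 37376/13248279·18/13 + (-22885/490677)·(-1361/390) = 1/6 ✓
b·c³: 184162849/211972464·512/2197 + 37376/13248279·4913/64 + (-22885/490677)·1 = 2375479/6378801 ≠ 1/4 ⇒ order 3.
b·(c∘Ac): 37376/13248279·153/26 + (-22885/490677)·(-1361/390) = 528053/2944062 ≠ 1/8
b·Ac²: 37376/13248279·144/169 + (-22885/490677)·(-252397/20280) = 29743723/51030408 ≠ 1/12
b·A²c: (-22885/490677)·(-12/13) = 91540/2126267 ≠ 1/24

3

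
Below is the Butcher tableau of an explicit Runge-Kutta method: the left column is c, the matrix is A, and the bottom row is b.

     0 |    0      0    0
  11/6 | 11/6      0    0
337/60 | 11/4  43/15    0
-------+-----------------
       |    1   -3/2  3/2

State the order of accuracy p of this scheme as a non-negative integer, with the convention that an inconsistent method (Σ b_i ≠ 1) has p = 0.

b = (1, -3/2, 3/2)
c = (0, 11/6, 337/60)
Ac = (0, 0, 473/90)
Σ b_i: 1·1 + (-3/2)·1 + 3/2·1 = 1 ✓
b·c: (-3/2)·11/6 + 3/2·337/60 = 227/40 ≠ 1/2 ⇒ order 1.

1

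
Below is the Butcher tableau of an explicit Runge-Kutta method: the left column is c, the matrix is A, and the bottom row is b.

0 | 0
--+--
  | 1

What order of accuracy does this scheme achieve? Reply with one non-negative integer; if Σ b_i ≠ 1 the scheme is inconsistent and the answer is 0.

1

b = (1)
c = (0)
Σ b_i: 1·1 = 1 ✓; 1 stage ⇒ order 1.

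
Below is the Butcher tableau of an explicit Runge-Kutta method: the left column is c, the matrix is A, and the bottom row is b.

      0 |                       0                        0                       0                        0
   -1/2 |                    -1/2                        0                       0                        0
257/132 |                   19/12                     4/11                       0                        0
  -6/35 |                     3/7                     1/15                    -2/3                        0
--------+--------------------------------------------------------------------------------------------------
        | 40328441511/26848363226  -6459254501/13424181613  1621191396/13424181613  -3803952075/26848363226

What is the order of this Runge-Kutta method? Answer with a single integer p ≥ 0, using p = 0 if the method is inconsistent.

3

b = (40328441511/26848363226, -6459254501/13424181613, 1621191396/13424181613, -3803952075/26848363226)
c = (0, -1/2, 257/132, -6/35)
Ac = (0, 0, -2/11, -659/495)
Σ b_i: 40328441511/26848363226·1 + (-6459254501/13424181613)·1 + 1621191396/13424181613·1 + (-3803952075/26848363226)·1 = 1 ✓
b·c: (-6459254501/13424181613)·(-1/2) + 1621191396/13424181613·257/132 + (-3803952075/26848363226)·(-6/35) = 1/2 ✓
b·c²: (-6459254501/13424181613)·1/4 + 1621191396/13424181613·66049/17424 + (-3803952075/26848363226)·36/1225 = 1/3 ✓
b·Ac: 1621191396/13424181613·(-2/11) + (-3803952075/26848363226)·(-659/495) = 1/6 ✓
b·c³: (-6459254501/13424181613)·(-1/8) + 1621191396/13424181613·16974593/2299968 + (-3803952075/26848363226)·(-216/42875) = 708632180433019/744236628624720 ≠ 1/4 ⇒ order 3.
b·(c∘Ac): 1621191396/13424181613·(-257/726) + (-3803952075/26848363226)·1318/5775 = -1007971509/13424181613 ≠ 1/8
b·Ac²: 1621191396/13424181613·1/11 + (-3803952075/26848363226)·(-328067/130680) = 7796791836109/21263903674992 ≠ 1/12
b·A²c: (-3803952075/26848363226)·4/33 = -230542550/13424181613 ≠ 1/24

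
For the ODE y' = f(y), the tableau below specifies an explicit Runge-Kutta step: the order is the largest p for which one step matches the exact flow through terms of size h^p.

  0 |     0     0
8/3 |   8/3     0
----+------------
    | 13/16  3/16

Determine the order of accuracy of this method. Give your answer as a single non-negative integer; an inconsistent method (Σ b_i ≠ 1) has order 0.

b = (13/16, 3/16)
c = (0, 8/3)
Σ b_i: 13/16·1 + 3/16·1 = 1 ✓
b·c: 3/16·8/3 = 1/2 ✓; 2 stages ⇒ order 2.

2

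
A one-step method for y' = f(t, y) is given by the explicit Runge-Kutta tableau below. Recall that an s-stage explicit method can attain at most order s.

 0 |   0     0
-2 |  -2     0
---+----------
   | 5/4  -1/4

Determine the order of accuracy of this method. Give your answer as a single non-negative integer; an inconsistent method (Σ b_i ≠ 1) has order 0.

b = (5/4, -1/4)
c = (0, -2)
Σ b_i: 5/4·1 + (-1/4)·1 = 1 ✓
b·c: (-1/4)·(-2) = 1/2 ✓; 2 stages ⇒ order 2.

2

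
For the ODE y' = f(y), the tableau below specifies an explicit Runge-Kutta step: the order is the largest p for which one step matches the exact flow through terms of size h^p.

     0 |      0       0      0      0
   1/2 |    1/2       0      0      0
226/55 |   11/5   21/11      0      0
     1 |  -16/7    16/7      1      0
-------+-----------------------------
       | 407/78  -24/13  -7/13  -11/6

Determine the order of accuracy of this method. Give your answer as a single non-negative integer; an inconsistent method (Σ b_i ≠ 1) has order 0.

b = (407/78, -24/13, -7/13, -11/6)
c = (0, 1/2, 226/55, 1)
Ac = (0, 0, 21/22, 2022/385)
Σ b_i: 407/78·1 + (-24/13)·1 + (-7/13)·1 + (-11/6)·1 = 1 ✓
b·c: (-24/13)·1/2 + (-7/13)·226/55 + (-11/6)·1 = -21317/4290 ≠ 1/2 ⇒ order 1.

1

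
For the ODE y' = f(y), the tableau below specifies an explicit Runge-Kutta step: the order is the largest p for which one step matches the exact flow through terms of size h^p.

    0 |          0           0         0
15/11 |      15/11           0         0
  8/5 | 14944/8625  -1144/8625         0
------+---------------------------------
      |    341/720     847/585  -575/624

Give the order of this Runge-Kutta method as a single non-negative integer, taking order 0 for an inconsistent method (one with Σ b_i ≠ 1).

3

b = (341/720, 847/585, -575/624)
c = (0, 15/11, 8/5)
Ac = (0, 0, -104/575)
Σ b_i: 341/720·1 + 847/585·1 + (-575/624)·1 = 1 ✓
b·c: 847/585·15/11 + (-575/624)·8/5 = 1/2 ✓
b·c²: 847/585·225/121 + (-575/624)·64/25 = 1/3 ✓
b·Ac: (-575/624)·(-104/575) = 1/6 ✓; 3 stages ⇒ order 3.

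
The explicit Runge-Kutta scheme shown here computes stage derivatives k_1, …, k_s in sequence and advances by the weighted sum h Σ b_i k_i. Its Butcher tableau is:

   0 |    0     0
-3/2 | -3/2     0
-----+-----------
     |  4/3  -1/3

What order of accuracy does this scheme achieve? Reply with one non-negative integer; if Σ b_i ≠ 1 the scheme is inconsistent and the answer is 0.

b = (4/3, -1/3)
c = (0, -3/2)
Σ b_i: 4/3·1 + (-1/3)·1 = 1 ✓
b·c: (-1/3)·(-3/2) = 1/2 ✓; 2 stages ⇒ order 2.

2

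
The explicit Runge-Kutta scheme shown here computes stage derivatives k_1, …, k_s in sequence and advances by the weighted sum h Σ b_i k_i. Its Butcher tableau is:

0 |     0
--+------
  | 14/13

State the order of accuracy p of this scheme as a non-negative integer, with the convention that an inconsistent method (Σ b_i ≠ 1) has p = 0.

0

b = (14/13)
c = (0)
Σ b_i: 14/13·1 = 14/13 ≠ 1 ⇒ order 0.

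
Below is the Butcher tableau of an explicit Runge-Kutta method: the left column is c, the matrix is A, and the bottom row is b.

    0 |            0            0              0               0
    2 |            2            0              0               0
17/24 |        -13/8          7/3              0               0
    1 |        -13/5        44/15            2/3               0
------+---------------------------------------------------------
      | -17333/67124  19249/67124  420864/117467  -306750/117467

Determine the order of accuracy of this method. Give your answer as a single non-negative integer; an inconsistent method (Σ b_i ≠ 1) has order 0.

3

b = (-17333/67124, 19249/67124, 420864/117467, -306750/117467)
c = (0, 2, 17/24, 1)
Ac = (0, 0, 14/3, 1141/180)
Σ b_i: (-17333/67124)·1 + 19249/67124·1 + 420864/117467·1 + (-306750/117467)·1 = 1 ✓
b·c: 19249/67124·2 + 420864/117467·17/24 + (-306750/117467)·1 = 1/2 ✓
b·c²: 19249/67124·4 + 420864/117467·289/576 + (-306750/117467)·1 = 1/3 ✓
b·Ac: 420864/117467·14/3 + (-306750/117467)·1141/180 = 1/6 ✓
b·c³: 19249/67124·8 + 420864/117467·4913/13824 + (-306750/117467)·1 = 144398/151029 ≠ 1/4 ⇒ order 3.
b·(c∘Ac): 420864/117467·119/36 + (-306750/117467)·1141/180 = -474227/100686 ≠ 1/8
b·Ac²: 420864/117467·28/3 + (-306750/117467)·52133/4320 = 32581291/16915248 ≠ 1/12
b·A²c: (-306750/117467)·28/9 = -409000/50343 ≠ 1/24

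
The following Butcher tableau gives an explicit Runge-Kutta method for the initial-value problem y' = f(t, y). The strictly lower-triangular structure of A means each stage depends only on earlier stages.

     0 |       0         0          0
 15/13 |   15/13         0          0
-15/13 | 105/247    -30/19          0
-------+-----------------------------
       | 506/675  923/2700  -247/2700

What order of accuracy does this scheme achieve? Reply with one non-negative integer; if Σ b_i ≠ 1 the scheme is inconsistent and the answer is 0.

3

b = (506/675, 923/2700, -247/2700)
c = (0, 15/13, -15/13)
Ac = (0, 0, -450/247)
Σ b_i: 506/675·1 + 923/2700·1 + (-247/2700)·1 = 1 ✓
b·c: 923/2700·15/13 + (-247/2700)·(-15/13) = 1/2 ✓
b·c²: 923/2700·225/169 + (-247/2700)·225/169 = 1/3 ✓
b·Ac: (-247/2700)·(-450/247) = 1/6 ✓; 3 stages ⇒ order 3.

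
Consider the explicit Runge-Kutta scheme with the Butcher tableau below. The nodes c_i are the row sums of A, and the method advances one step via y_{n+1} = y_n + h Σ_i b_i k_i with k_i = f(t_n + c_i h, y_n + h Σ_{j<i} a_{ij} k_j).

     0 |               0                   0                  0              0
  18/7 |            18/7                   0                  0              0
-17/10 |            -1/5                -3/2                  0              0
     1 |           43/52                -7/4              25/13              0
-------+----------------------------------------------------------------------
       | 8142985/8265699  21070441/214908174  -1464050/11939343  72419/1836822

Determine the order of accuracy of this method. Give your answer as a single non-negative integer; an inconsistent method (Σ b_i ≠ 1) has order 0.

3

b = (8142985/8265699, 21070441/214908174, -1464050/11939343, 72419/1836822)
c = (0, 18/7, -17/10, 1)
Ac = (0, 0, -27/7, -101/13)
Σ b_i: 8142985/8265699·1 + 21070441/214908174·1 + (-1464050/11939343)·1 + 72419/1836822·1 = 1 ✓
b·c: 21070441/214908174·18/7 + (-1464050/11939343)·(-17/10) + 72419/1836822·1 = 1/2 ✓
b·c²: 21070441/214908174·324/49 + (-1464050/11939343)·289/100 + 72419/1836822·1 = 1/3 ✓
b·Ac: (-1464050/11939343)·(-27/7) + 72419/1836822·(-101/13) = 1/6 ✓
b·c³: 21070441/214908174·5832/343 + (-1464050/11939343)·(-4913/1000) + 72419/1836822·1 = 296874037/128577540 ≠ 1/4 ⇒ order 3.
b·(c∘Ac): (-1464050/11939343)·459/70 + 72419/1836822·(-101/13) = -26514289/23878686 ≠ 1/8
b·Ac²: (-1464050/11939343)·(-486/49) + 72419/1836822·(-2189/364) = 50357693/51431016 ≠ 1/12
b·A²c: 72419/1836822·(-675/91) = -16294275/55716934 ≠ 1/24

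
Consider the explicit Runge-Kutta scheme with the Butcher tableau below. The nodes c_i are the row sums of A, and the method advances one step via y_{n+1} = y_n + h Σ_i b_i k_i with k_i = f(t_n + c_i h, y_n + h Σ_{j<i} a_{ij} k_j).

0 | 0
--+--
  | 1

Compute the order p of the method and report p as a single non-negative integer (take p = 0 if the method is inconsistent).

b = (1)
c = (0)
Σ b_i: 1·1 = 1 ✓; 1 stage ⇒ order 1.

1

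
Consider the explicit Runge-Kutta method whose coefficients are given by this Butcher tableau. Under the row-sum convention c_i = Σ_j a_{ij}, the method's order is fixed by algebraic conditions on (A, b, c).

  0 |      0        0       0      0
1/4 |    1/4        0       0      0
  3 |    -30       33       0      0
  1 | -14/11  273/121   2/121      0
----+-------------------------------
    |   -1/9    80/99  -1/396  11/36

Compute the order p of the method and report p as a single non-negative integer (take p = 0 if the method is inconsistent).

b = (-1/9, 80/99, -1/396, 11/36)
c = (0, 1/4, 3, 1)
Ac = (0, 0, 33/4, 27/44)
Σ b_i: (-1/9)·1 + 80/99·1 + (-1/396)·1 + 11/36·1 = 1 ✓
b·c: 80/99·1/4 + (-1/396)·3 + 11/36·1 = 1/2 ✓
b·c²: 80/99·1/16 + (-1/396)·9 + 11/36·1 = 1/3 ✓
b·Ac: (-1/396)·33/4 + 11/36·27/44 = 1/6 ✓
b·c³: 80/99·1/64 + (-1/396)·27 + 11/36·1 = 1/4 ✓
b·(c∘Ac): (-1/396)·99/4 + 11/36·27/44 = 1/8 ✓
b·Ac²: (-1/396)·33/16 + 11/36·51/176 = 1/12 ✓
b·A²c: 11/36·3/22 = 1/24 ✓; 4 stages ⇒ order 4.

4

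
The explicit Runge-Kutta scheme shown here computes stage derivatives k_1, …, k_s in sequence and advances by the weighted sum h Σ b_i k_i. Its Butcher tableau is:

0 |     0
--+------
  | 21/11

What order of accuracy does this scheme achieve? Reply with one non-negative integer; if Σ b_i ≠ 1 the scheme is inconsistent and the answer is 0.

0

b = (21/11)
c = (0)
Σ b_i: 21/11·1 = 21/11 ≠ 1 ⇒ order 0.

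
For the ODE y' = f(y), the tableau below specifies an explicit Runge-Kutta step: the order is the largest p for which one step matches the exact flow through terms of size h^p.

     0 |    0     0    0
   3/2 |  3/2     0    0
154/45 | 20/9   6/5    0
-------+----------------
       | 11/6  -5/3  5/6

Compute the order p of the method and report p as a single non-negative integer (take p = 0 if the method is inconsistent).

1

b = (11/6, -5/3, 5/6)
c = (0, 3/2, 154/45)
Ac = (0, 0, 9/5)
Σ b_i: 11/6·1 + (-5/3)·1 + 5/6·1 = 1 ✓
b·c: (-5/3)·3/2 + 5/6·154/45 = 19/54 ≠ 1/2 ⇒ order 1.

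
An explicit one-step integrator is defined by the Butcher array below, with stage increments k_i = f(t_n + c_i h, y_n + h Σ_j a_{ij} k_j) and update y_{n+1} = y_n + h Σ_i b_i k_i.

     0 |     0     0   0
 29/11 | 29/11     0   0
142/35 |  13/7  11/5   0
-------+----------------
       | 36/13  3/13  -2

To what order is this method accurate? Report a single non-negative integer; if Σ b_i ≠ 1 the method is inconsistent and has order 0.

1

b = (36/13, 3/13, -2)
c = (0, 29/11, 142/35)
Ac = (0, 0, 29/5)
Σ b_i: 36/13·1 + 3/13·1 + (-2)·1 = 1 ✓
b·c: 3/13·29/11 + (-2)·142/35 = -37567/5005 ≠ 1/2 ⇒ order 1.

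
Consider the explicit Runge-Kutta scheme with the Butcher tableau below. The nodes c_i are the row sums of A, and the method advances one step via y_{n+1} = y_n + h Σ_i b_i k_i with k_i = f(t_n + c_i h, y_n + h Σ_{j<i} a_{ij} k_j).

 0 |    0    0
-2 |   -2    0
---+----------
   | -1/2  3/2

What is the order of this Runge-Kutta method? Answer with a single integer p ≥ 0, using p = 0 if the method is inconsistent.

1

b = (-1/2, 3/2)
c = (0, -2)
Σ b_i: (-1/2)·1 + 3/2·1 = 1 ✓
b·c: 3/2·(-2) = -3 ≠ 1/2 ⇒ order 1.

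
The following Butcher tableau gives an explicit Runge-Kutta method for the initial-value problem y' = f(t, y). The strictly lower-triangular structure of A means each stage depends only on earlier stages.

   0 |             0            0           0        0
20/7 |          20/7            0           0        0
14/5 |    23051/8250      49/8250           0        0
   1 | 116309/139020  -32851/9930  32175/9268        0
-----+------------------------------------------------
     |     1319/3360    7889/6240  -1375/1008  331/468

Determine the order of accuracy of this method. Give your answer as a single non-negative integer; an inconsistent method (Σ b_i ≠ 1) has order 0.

4

b = (1319/3360, 7889/6240, -1375/1008, 331/468)
c = (0, 20/7, 14/5, 1)
Ac = (0, 0, 14/825, 533/1986)
Σ b_i: 1319/3360·1 + 7889/6240·1 + (-1375/1008)·1 + 331/468·1 = 1 ✓
b·c: 7889/6240·20/7 + (-1375/1008)·14/5 + 331/468·1 = 1/2 ✓
b·c²: 7889/6240·400/49 + (-1375/1008)·196/25 + 331/468·1 = 1/3 ✓
b·Ac: (-1375/1008)·14/825 + 331/468·533/1986 = 1/6 ✓
b·c³: 7889/6240·8000/343 + (-1375/1008)·2744/125 + 331/468·1 = 1/4 ✓
b·(c∘Ac): (-1375/1008)·196/4125 + 331/468·533/1986 = 1/8 ✓
b·Ac²: (-1375/1008)·8/165 + 331/468·1469/6951 = 1/12 ✓
b·A²c: 331/468·39/662 = 1/24 ✓; 4 stages ⇒ order 4.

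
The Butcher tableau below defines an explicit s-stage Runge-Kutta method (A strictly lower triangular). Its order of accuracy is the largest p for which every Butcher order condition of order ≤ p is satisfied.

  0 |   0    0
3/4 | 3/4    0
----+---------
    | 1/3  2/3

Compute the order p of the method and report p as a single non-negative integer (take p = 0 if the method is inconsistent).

2

b = (1/3, 2/3)
c = (0, 3/4)
Σ b_i: 1/3·1 + 2/3·1 = 1 ✓
b·c: 2/3·3/4 = 1/2 ✓; 2 stages ⇒ order 2.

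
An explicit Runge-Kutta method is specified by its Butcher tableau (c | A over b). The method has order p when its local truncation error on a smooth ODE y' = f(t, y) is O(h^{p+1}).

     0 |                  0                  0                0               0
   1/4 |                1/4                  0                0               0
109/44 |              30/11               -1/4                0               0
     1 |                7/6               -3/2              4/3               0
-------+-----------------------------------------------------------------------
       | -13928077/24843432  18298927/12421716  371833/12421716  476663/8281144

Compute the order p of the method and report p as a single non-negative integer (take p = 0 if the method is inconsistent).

3

b = (-13928077/24843432, 18298927/12421716, 371833/12421716, 476663/8281144)
c = (0, 1/4, 109/44, 1)
Ac = (0, 0, -1/16, 773/264)
Σ b_i: (-13928077/24843432)·1 + 18298927/12421716·1 + 371833/12421716·1 + 476663/8281144·1 = 1 ✓
b·c: 18298927/12421716·1/4 + 371833/12421716·109/44 + 476663/8281144·1 = 1/2 ✓
b·c²: 18298927/12421716·1/16 + 371833/12421716·11881/1936 + 476663/8281144·1 = 1/3 ✓
b·Ac: 371833/12421716·(-1/16) + 476663/8281144·773/264 = 1/6 ✓
b·c³: 18298927/12421716·1/64 + 371833/12421716·1295029/85184 + 476663/8281144·1 = 780711407/1457481344 ≠ 1/4 ⇒ order 3.
b·(c∘Ac): 371833/12421716·(-109/704) + 476663/8281144·773/264 = 43433703/264996608 ≠ 1/8
b·Ac²: 371833/12421716·(-1/64) + 476663/8281144·93959/11616 = 84738233/182185168 ≠ 1/12
b·A²c: 476663/8281144·(-1/12) = -476663/99373728 ≠ 1/24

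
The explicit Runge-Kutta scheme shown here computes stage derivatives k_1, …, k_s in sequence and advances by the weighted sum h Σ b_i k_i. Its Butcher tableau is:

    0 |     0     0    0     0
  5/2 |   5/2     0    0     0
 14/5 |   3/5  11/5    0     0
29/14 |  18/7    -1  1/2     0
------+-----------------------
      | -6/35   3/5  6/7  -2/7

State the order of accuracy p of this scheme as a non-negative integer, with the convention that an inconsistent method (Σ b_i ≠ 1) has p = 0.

b = (-6/35, 3/5, 6/7, -2/7)
c = (0, 5/2, 14/5, 29/14)
Ac = (0, 0, 11/2, -11/10)
Σ b_i: (-6/35)·1 + 3/5·1 + 6/7·1 + (-2/7)·1 = 1 ✓
b·c: 3/5·5/2 + 6/7·14/5 + (-2/7)·29/14 = 1621/490 ≠ 1/2 ⇒ order 1.

1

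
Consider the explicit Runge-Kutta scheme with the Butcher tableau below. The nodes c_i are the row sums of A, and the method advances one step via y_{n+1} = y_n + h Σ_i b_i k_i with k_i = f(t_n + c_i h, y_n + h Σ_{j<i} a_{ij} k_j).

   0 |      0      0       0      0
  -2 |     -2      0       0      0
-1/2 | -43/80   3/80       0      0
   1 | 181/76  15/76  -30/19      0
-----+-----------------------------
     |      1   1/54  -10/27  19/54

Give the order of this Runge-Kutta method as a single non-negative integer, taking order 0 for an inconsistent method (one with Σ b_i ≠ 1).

b = (1, 1/54, -10/27, 19/54)
c = (0, -2, -1/2, 1)
Ac = (0, 0, -3/40, 15/38)
Σ b_i: 1·1 + 1/54·1 + (-10/27)·1 + 19/54·1 = 1 ✓
b·c: 1/54·(-2) + (-10/27)·(-1/2) + 19/54·1 = 1/2 ✓
b·c²: 1/54·4 + (-10/27)·1/4 + 19/54·1 = 1/3 ✓
b·Ac: (-10/27)·(-3/40) + 19/54·15/38 = 1/6 ✓
b·c³: 1/54·(-8) + (-10/27)·(-1/8) + 19/54·1 = 1/4 ✓
b·(c∘Ac): (-10/27)·3/80 + 19/54·15/38 = 1/8 ✓
b·Ac²: (-10/27)·3/20 + 19/54·15/38 = 1/12 ✓
b·A²c: 19/54·9/76 = 1/24 ✓; 4 stages ⇒ order 4.

4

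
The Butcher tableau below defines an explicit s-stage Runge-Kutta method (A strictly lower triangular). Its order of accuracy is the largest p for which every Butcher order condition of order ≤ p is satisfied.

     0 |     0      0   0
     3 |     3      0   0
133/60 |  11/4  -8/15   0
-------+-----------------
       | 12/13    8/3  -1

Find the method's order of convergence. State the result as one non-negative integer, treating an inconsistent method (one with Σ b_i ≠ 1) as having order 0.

b = (12/13, 8/3, -1)
c = (0, 3, 133/60)
Ac = (0, 0, -8/5)
Σ b_i: 12/13·1 + 8/3·1 + (-1)·1 = 101/39 ≠ 1 ⇒ order 0.

0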